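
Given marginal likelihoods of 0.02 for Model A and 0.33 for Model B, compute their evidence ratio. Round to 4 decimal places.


Ratio = ML(A) / ML(B) = 0.02/0.33
= 0.0606

0.0606


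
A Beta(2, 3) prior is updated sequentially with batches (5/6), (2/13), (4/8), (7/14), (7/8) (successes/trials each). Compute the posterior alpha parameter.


Sequential conjugate updating is equivalent to a single batch update.
Total successes across all batches = 25
alpha_posterior = alpha_prior + total_successes = 2 + 25
= 27

27


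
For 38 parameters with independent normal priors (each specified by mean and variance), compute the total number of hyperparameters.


A normal prior has 2 hyperparameters per parameter.
Total = 38 * 2 = 76

76


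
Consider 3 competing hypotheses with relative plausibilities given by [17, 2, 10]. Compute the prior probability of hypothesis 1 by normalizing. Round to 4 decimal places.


Sum of weights = 17 + 2 + 10 = 29
Normalized prior for H1 = 17 / 29
= 0.5862

0.5862


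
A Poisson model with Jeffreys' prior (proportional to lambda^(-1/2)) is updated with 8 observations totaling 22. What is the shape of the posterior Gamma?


Posterior = Gamma(0.5 + S, n)
= Gamma(0.5 + 22, 8)
Posterior shape = 0.5 + S = 0.5 + 22 = 22.5

22.5


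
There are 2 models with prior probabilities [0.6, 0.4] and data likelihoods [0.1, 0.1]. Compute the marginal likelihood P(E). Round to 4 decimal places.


P(E) = sum over models of P(M_i) * P(E|M_i)
= 0.6*0.1 + 0.4*0.1
= 0.1

0.1


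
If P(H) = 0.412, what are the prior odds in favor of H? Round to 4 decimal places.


Prior odds = P(H) / (1 - P(H))
= 0.412 / 0.588
= 0.7007

0.7007


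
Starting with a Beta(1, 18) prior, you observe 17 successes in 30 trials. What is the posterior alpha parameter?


For a Beta-Binomial conjugate model:
Posterior alpha = prior alpha + number of successes
= 1 + 17 = 18

18


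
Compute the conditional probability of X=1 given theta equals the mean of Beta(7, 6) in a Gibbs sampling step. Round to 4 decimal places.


Mean of Beta(7, 6) = 0.5385
P(X=1 | theta=0.5385) = 0.5385

0.5385


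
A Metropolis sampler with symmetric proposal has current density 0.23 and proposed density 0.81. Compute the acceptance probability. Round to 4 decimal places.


For symmetric proposals, acceptance = min(1, pi(x*)/pi(x))
= min(1, 0.81/0.23)
= min(1, 3.5217) = 1.0

1.0


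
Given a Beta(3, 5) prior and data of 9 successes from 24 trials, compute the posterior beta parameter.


Number of failures = 24 - 9 = 15
Posterior beta = 5 + 15 = 20

20


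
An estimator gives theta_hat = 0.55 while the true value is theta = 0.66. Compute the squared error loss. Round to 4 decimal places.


The squared error loss is (theta_hat - theta)^2
= (0.55 - 0.66)^2
= (-0.11)^2 = 0.0121

0.0121


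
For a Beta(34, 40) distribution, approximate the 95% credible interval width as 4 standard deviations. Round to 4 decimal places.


Variance of Beta(a,b) = ab / ((a+b)^2 * (a+b+1))
= 34*40 / ((74)^2 * 75)
= 0.0033
SD = sqrt(0.0033) = 0.0575
Width = 4 * SD = 0.2302

0.2302


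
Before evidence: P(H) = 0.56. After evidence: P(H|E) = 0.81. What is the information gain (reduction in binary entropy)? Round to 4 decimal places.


Prior entropy = 0.9896
Posterior entropy = 0.7015
Information gain = 0.9896 - 0.7015 = 0.2881

0.2881


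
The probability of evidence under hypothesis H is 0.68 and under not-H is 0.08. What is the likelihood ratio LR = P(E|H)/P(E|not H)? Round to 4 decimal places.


LR = 0.68 / 0.08
= 8.5

8.5


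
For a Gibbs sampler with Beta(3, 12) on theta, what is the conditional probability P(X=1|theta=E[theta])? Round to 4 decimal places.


E[theta] = 3/(3+12) = 0.2
P(X=1|theta) = theta = 0.2

0.2


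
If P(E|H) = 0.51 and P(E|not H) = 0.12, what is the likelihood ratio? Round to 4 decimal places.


Likelihood ratio = P(E|H) / P(E|not H)
= 0.51 / 0.12
= 4.25

4.25


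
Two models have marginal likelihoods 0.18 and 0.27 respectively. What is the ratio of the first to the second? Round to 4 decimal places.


Evidence ratio = 0.18 / 0.27
= 0.6667

0.6667


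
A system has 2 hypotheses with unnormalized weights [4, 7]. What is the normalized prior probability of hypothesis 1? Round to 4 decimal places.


The normalized prior is the weight divided by the total.
Total weight = 11
P(H1) = 4 / 11 = 0.3636

0.3636


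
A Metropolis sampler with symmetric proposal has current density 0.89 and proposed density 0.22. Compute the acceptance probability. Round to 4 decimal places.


For symmetric proposals, acceptance = min(1, pi(x*)/pi(x))
= min(1, 0.22/0.89)
= min(1, 0.2472) = 0.2472

0.2472


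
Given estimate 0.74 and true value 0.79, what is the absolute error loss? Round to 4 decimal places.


Absolute error = |estimate - true|
= |-0.05| = 0.05

0.05


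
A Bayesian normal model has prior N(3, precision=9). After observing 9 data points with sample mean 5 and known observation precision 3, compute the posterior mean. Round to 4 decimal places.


Posterior mean = (prior_precision * prior_mean + n * data_precision * data_mean) / (prior_precision + n * data_precision)
Numerator = 9*3 + 9*3*5 = 162
Denominator = 9 + 9*3 = 36
Posterior mean = 4.5

4.5


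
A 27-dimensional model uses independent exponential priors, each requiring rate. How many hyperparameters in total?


Per parameter: 1 (rate).
Total = 27 * 1 = 27

27


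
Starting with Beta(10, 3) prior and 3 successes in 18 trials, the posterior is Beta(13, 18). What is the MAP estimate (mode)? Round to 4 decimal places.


The mode of Beta(a, b) when a > 1 and b > 1 is (a-1)/(a+b-2)
= (13 - 1) / (13 + 18 - 2)
= 12 / 29
= 0.4138

0.4138


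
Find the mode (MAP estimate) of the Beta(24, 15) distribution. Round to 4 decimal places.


For Beta(a,b) with a,b > 1:
Mode = (a-1)/(a+b-2) = (24-1)/(39-2)
= 23/37 = 0.6216

0.6216


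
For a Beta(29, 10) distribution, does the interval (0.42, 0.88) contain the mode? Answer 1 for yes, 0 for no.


Mode of Beta(a,b) = (a-1)/(a+b-2)
= (29-1)/(29+10-2) = 0.7568
Check: 0.42 <= 0.7568 <= 0.88?
Result: 1

1


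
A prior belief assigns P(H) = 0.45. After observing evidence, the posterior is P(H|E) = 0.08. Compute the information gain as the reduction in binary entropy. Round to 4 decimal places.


H(prior) = -0.45*log2(0.45) - 0.55*log2(0.55)
= 0.9928
H(post) = -0.08*log2(0.08) - 0.92*log2(0.92)
= 0.4022
IG = 0.9928 - 0.4022 = 0.5906

0.5906


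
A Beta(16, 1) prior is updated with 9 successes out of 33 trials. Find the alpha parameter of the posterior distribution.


In the Beta-Binomial conjugate update:
alpha_post = alpha_prior + successes
= 16 + 9
= 25

25


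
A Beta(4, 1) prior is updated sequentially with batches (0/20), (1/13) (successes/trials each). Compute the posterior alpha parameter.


Sequential conjugate updating is equivalent to a single batch update.
Total successes across all batches = 1
alpha_posterior = alpha_prior + total_successes = 4 + 1
= 5

5


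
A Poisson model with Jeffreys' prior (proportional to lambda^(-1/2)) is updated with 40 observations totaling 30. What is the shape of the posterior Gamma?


Posterior = Gamma(0.5 + S, n)
= Gamma(0.5 + 30, 40)
Posterior shape = 0.5 + S = 0.5 + 30 = 30.5

30.5


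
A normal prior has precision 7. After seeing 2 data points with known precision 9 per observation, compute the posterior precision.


In the conjugate normal model, precisions add:
tau_posterior = tau_prior + n * tau_data
= 7 + 2*9 = 25

25


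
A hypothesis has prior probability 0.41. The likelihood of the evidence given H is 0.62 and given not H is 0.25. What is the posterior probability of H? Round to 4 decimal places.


Using Bayes' theorem:
P(E) = 0.41 * 0.62 + 0.59 * 0.25
P(E) = 0.4017
P(H|E) = (0.41 * 0.62) / 0.4017 = 0.6328

0.6328


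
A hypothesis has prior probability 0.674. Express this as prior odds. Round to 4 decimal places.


Odds = P(H) / P(not H) = 0.674 / 0.326
= 2.0675

2.0675


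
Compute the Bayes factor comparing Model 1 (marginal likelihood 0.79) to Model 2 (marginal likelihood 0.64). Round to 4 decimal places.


BF12 = marginal likelihood of M1 / marginal likelihood of M2
= 0.79/0.64
= 1.2344

1.2344


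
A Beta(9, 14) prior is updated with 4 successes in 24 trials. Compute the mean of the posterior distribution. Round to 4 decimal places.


After update: Beta(13, 34)
Mean = 13 / (13 + 34) = 13 / 47
= 0.2766

0.2766


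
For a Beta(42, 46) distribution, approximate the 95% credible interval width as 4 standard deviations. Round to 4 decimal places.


Variance of Beta(a,b) = ab / ((a+b)^2 * (a+b+1))
= 42*46 / ((88)^2 * 89)
= 0.0028
SD = sqrt(0.0028) = 0.0529
Width = 4 * SD = 0.2118

0.2118


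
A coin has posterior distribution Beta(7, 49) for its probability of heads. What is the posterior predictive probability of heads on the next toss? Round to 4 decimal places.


Posterior predictive = E[theta] = alpha/(alpha+beta)
= 7/56
= 0.125

0.125


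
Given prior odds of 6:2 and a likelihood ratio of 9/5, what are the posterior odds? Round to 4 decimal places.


Posterior odds = prior odds * LR
Prior odds = 6/2 = 3.0
LR = 9/5 = 1.8
Posterior odds = 3.0 * 1.8 = 5.4

5.4


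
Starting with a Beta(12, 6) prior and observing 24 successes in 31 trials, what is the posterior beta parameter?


Posterior beta = prior beta + failures
Failures = 31 - 24 = 7
beta_post = 6 + 7 = 13

13


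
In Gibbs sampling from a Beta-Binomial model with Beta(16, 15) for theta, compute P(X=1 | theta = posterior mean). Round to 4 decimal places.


Posterior mean = alpha/(alpha+beta) = 16/31 = 0.5161
P(X=1|theta=mean) = theta = 0.5161

0.5161


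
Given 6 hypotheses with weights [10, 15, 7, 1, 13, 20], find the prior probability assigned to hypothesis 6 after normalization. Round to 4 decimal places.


To normalize, divide each weight by the sum of all weights.
Sum = 66
Prior(H6) = 20/66 = 0.303

0.303


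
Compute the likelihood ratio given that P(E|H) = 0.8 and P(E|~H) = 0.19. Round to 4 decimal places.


LR = P(E|H) / P(E|~H)
= 0.8 / 0.19 = 4.2105

4.2105


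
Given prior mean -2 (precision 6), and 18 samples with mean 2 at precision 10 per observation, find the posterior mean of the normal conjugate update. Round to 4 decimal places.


The posterior mean is a precision-weighted average of prior and data.
Post. prec. = 6 + 180 = 186
Post. mean = (-12 + 360)/186 = 348/186 = 1.871

1.871


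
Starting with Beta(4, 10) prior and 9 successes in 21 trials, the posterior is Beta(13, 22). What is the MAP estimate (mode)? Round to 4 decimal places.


The mode of Beta(a, b) when a > 1 and b > 1 is (a-1)/(a+b-2)
= (13 - 1) / (13 + 22 - 2)
= 12 / 33
= 0.3636

0.3636


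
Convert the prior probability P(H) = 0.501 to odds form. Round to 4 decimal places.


P(not H) = 1 - 0.501 = 0.499
Odds = 0.501 / 0.499 = 1.004

1.004


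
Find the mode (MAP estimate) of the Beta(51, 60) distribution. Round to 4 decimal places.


For Beta(a,b) with a,b > 1:
Mode = (a-1)/(a+b-2) = (51-1)/(111-2)
= 50/109 = 0.4587

0.4587


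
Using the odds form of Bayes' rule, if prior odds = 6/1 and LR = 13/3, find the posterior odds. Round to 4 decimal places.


Bayes' rule in odds form: posterior odds = prior odds * LR
= (6 * 13) / (1 * 3)
= 78/3 = 26.0

26.0


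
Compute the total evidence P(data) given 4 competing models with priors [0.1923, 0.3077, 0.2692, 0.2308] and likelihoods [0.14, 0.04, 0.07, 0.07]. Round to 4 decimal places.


Marginal likelihood = sum P(model_i) * P(data|model_i)
Model 1: 0.1923 * 0.14 = 0.0269
Model 2: 0.3077 * 0.04 = 0.0123
Model 3: 0.2692 * 0.07 = 0.0188
Model 4: 0.2308 * 0.07 = 0.0162
Total = 0.0742

0.0742


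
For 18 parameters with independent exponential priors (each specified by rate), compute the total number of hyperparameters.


A exponential prior has 1 hyperparameter per parameter.
Total = 18 * 1 = 18

18


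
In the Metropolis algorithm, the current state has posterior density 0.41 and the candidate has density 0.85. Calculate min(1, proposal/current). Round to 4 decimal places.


Ratio = 0.85/0.41 = 2.0732
Acceptance probability = min(1, 2.0732)
= 1.0

1.0


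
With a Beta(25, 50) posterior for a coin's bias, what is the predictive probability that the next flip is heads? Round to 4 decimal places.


The predictive probability equals the posterior mean.
P(next = heads) = alpha / (alpha + beta)
= 25 / 75 = 0.3333

0.3333


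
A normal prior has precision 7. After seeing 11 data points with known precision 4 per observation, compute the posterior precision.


In the conjugate normal model, precisions add:
tau_posterior = tau_prior + n * tau_data
= 7 + 11*4 = 51

51


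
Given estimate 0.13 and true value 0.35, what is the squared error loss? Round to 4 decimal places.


Squared error = (estimate - true)^2
Difference = -0.22
Loss = -0.22^2 = 0.0484

0.0484


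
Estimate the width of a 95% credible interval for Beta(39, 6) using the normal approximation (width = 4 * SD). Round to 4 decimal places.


For Beta(a,b): Var = ab/((a+b)^2(a+b+1))
Var = 0.0025, SD = 0.0501
Approximate 95% CI width = 4 * 0.0501 = 0.2005

0.2005


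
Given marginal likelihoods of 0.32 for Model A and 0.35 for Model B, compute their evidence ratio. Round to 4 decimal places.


Ratio = ML(A) / ML(B) = 0.32/0.35
= 0.9143

0.9143


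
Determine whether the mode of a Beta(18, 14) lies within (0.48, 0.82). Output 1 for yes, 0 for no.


First find the mode: (a-1)/(a+b-2) = 0.5667
Is 0.5667 in (0.48, 0.82)? 1

1


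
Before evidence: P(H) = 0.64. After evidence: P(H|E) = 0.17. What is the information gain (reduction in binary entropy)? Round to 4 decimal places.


Prior entropy = 0.9427
Posterior entropy = 0.6577
Information gain = 0.9427 - 0.6577 = 0.285

0.285


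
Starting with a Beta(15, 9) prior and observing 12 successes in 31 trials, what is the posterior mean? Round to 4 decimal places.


Posterior parameters: alpha = 15 + 12 = 27
beta = 9 + 19 = 28
Posterior mean = alpha / (alpha + beta) = 27 / 55
= 0.4909

0.4909


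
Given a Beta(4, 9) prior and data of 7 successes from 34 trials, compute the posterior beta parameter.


Number of failures = 34 - 7 = 27
Posterior beta = 9 + 27 = 36

36


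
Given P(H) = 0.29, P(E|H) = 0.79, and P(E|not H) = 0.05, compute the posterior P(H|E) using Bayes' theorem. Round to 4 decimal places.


By Bayes' theorem: P(H|E) = P(E|H)*P(H) / P(E)
P(E) = P(E|H)*P(H) + P(E|not H)*P(not H)
P(E) = 0.79*0.29 + 0.05*0.71 = 0.2646
P(H|E) = 0.79*0.29 / 0.2646 = 0.8658

0.8658


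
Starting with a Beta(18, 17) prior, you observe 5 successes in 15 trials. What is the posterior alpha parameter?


For a Beta-Binomial conjugate model:
Posterior alpha = prior alpha + number of successes
= 18 + 5 = 23

23


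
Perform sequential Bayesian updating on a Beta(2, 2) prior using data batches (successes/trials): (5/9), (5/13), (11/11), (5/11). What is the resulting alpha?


Accumulate successes: 26
Posterior alpha = prior alpha + sum of successes
= 2 + 26 = 28

28


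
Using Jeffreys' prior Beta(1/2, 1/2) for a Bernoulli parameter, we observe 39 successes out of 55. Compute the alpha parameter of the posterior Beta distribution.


Conjugate update: Beta(0.5 + k, 0.5 + n - k).
k = 39, n - k = 16
Posterior alpha = 0.5 + k = 0.5 + 39 = 39.5

39.5


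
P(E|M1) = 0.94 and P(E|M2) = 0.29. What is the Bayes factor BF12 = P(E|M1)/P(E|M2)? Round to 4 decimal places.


Bayes factor BF12 = P(E|M1) / P(E|M2)
= 0.94 / 0.29
= 3.2414

3.2414


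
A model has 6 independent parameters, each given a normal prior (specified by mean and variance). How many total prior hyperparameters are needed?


Each normal prior needs 2 hyperparameters (mean and variance).
Total = 2 * 6 = 12

12


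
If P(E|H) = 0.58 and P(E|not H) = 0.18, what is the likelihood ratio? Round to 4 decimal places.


Likelihood ratio = P(E|H) / P(E|not H)
= 0.58 / 0.18
= 3.2222

3.2222


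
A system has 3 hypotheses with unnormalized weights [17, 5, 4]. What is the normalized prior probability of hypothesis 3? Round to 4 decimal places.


The normalized prior is the weight divided by the total.
Total weight = 26
P(H3) = 4 / 26 = 0.1538

0.1538


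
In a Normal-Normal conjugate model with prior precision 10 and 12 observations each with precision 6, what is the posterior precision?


Posterior precision = prior precision + n * observation precision
= 10 + 12 * 6
= 10 + 72 = 82

82


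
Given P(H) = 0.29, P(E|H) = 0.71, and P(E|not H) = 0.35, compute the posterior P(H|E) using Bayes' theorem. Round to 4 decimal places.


By Bayes' theorem: P(H|E) = P(E|H)*P(H) / P(E)
P(E) = P(E|H)*P(H) + P(E|not H)*P(not H)
P(E) = 0.71*0.29 + 0.35*0.71 = 0.4544
P(H|E) = 0.71*0.29 / 0.4544 = 0.4531

0.4531


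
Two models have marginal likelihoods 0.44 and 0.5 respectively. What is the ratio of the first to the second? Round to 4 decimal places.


Evidence ratio = 0.44 / 0.5
= 0.88

0.88


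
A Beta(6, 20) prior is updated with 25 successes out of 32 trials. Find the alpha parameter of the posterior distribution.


In the Beta-Binomial conjugate update:
alpha_post = alpha_prior + successes
= 6 + 25
= 31

31


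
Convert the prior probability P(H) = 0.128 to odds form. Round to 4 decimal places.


P(not H) = 1 - 0.128 = 0.872
Odds = 0.128 / 0.872 = 0.1468

0.1468


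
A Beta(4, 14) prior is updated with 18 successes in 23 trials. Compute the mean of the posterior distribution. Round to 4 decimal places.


After update: Beta(22, 19)
Mean = 22 / (22 + 19) = 22 / 41
= 0.5366

0.5366


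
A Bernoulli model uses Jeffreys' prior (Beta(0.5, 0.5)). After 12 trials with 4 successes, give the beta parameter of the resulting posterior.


Posterior = Beta(prior_alpha + successes, prior_beta + failures)
= Beta(0.5 + 4, 0.5 + 8)
Posterior beta = 0.5 + (n - k) = 0.5 + 8 = 8.5

8.5


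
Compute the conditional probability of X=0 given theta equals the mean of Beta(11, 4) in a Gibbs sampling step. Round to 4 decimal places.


Mean of Beta(11, 4) = 0.7333
P(X=0 | theta=0.7333) = 0.2667

0.2667


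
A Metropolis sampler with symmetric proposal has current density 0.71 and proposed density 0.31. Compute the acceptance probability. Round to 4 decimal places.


For symmetric proposals, acceptance = min(1, pi(x*)/pi(x))
= min(1, 0.31/0.71)
= min(1, 0.4366) = 0.4366

0.4366


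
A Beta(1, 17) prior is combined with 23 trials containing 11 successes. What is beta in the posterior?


In conjugate updating:
beta_posterior = beta_prior + (n - k)
= 17 + (23 - 11)
= 17 + 12 = 29

29


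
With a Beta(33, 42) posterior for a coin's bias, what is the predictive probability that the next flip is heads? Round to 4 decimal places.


The predictive probability equals the posterior mean.
P(next = heads) = alpha / (alpha + beta)
= 33 / 75 = 0.44

0.44


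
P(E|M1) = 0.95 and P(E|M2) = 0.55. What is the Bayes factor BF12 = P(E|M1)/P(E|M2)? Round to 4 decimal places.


Bayes factor BF12 = P(E|M1) / P(E|M2)
= 0.95 / 0.55
= 1.7273

1.7273


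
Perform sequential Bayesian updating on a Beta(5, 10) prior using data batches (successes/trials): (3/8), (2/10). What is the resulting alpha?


Accumulate successes: 5
Posterior alpha = prior alpha + sum of successes
= 5 + 5 = 10

10


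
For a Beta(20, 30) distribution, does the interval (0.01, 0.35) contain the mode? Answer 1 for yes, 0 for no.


Mode of Beta(a,b) = (a-1)/(a+b-2)
= (20-1)/(20+30-2) = 0.3958
Check: 0.01 <= 0.3958 <= 0.35?
Result: 0

0


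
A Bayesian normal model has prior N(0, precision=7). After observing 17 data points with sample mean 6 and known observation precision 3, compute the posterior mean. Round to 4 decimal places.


Posterior mean = (prior_precision * prior_mean + n * data_precision * data_mean) / (prior_precision + n * data_precision)
Numerator = 7*0 + 17*3*6 = 306
Denominator = 7 + 17*3 = 58
Posterior mean = 5.2759

5.2759


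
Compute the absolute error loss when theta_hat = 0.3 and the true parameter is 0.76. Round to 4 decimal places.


L = |theta_hat - theta_true|
= |0.3 - 0.76| = 0.46

0.46


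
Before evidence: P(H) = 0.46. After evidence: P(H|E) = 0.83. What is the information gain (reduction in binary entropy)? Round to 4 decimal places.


Prior entropy = 0.9954
Posterior entropy = 0.6577
Information gain = 0.9954 - 0.6577 = 0.3377

0.3377


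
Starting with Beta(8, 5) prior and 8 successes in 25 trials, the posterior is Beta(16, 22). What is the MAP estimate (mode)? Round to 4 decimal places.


The mode of Beta(a, b) when a > 1 and b > 1 is (a-1)/(a+b-2)
= (16 - 1) / (16 + 22 - 2)
= 15 / 36
= 0.4167

0.4167


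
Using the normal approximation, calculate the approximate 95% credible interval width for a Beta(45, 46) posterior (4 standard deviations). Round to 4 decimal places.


Var(Beta) = 45*46/(91^2 * 92) = 0.0027
SD = 0.0521
Width ~ 4*SD = 0.2085

0.2085


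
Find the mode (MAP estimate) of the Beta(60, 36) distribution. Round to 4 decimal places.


For Beta(a,b) with a,b > 1:
Mode = (a-1)/(a+b-2) = (60-1)/(96-2)
= 59/94 = 0.6277

0.6277


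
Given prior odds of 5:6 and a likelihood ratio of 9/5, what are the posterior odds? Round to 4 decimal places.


Posterior odds = prior odds * LR
Prior odds = 5/6 = 0.8333
LR = 9/5 = 1.8
Posterior odds = 0.8333 * 1.8 = 1.5

1.5


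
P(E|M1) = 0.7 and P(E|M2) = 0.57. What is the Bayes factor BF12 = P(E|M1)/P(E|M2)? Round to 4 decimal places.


Bayes factor BF12 = P(E|M1) / P(E|M2)
= 0.7 / 0.57
= 1.2281

1.2281


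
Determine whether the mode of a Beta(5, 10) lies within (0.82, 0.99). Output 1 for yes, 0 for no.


First find the mode: (a-1)/(a+b-2) = 0.3077
Is 0.3077 in (0.82, 0.99)? 0

0


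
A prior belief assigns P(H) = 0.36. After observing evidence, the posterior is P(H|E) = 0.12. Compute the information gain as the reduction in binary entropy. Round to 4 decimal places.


H(prior) = -0.36*log2(0.36) - 0.64*log2(0.64)
= 0.9427
H(post) = -0.12*log2(0.12) - 0.88*log2(0.88)
= 0.5294
IG = 0.9427 - 0.5294 = 0.4133

0.4133


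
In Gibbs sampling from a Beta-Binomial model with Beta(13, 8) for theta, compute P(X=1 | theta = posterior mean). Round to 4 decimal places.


Posterior mean = alpha/(alpha+beta) = 13/21 = 0.619
P(X=1|theta=mean) = theta = 0.619

0.619


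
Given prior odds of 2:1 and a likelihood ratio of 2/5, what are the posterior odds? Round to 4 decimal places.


Posterior odds = prior odds * LR
Prior odds = 2/1 = 2.0
LR = 2/5 = 0.4
Posterior odds = 2.0 * 0.4 = 0.8

0.8


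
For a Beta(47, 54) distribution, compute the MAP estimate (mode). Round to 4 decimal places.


MAP = mode = (a-1)/(a+b-2)
= (47-1)/(47+54-2)
= 46/99 = 0.4646

0.4646


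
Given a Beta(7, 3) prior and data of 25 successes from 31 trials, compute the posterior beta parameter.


Number of failures = 31 - 25 = 6
Posterior beta = 3 + 6 = 9

9


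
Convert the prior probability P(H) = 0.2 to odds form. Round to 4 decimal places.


P(not H) = 1 - 0.2 = 0.8
Odds = 0.2 / 0.8 = 0.25

0.25


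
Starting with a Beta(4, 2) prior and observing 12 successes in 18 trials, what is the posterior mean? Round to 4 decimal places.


Posterior parameters: alpha = 4 + 12 = 16
beta = 2 + 6 = 8
Posterior mean = alpha / (alpha + beta) = 16 / 24
= 0.6667

0.6667


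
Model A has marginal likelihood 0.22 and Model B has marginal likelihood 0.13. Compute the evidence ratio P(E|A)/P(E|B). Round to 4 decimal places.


Evidence ratio = P(E|A) / P(E|B)
= 0.22 / 0.13
= 1.6923

1.6923


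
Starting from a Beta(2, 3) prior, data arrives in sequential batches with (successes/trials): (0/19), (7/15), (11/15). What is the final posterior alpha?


In sequential Bayesian updating, we sum all successes.
Total successes = 18
Final alpha = 2 + 18 = 20

20


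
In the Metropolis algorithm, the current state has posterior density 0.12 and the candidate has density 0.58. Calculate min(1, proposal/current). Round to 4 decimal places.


Ratio = 0.58/0.12 = 4.8333
Acceptance probability = min(1, 4.8333)
= 1.0

1.0


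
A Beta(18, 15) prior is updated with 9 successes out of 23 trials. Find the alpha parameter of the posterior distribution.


In the Beta-Binomial conjugate update:
alpha_post = alpha_prior + successes
= 18 + 9
= 27

27


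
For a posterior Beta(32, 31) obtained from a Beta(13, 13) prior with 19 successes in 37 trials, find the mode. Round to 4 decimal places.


Mode = (alpha - 1) / (alpha + beta - 2)
= 31 / 61
= 0.5082

0.5082


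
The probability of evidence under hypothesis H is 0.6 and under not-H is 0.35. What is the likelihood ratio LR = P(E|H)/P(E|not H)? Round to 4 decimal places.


LR = 0.6 / 0.35
= 1.7143

1.7143


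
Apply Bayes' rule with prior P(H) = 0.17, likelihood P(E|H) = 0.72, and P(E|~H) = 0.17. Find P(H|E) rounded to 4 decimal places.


Step 1: Compute marginal P(E) = P(E|H)P(H) + P(E|~H)P(~H)
= 0.72*0.17 + 0.17*0.83 = 0.2635
Step 2: P(H|E) = P(E|H)P(H)/P(E) = 0.1224/0.2635
= 0.4645

0.4645


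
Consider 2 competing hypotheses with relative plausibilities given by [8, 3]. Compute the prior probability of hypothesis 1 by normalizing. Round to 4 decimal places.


Sum of weights = 8 + 3 = 11
Normalized prior for H1 = 8 / 11
= 0.7273

0.7273


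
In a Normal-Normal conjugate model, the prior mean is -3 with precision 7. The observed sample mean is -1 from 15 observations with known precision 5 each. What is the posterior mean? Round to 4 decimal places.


Posterior precision = tau0 + n*tau = 7 + 15*5 = 82
Posterior mean = (tau0*mu0 + n*tau*xbar) / posterior_precision
= (7*-3 + 15*5*-1) / 82
= -96 / 82 = -1.1707

-1.1707


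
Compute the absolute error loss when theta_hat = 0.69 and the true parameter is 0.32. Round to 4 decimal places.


L = |theta_hat - theta_true|
= |0.69 - 0.32| = 0.37

0.37


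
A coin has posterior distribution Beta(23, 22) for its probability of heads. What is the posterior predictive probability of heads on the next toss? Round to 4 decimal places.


Posterior predictive = E[theta] = alpha/(alpha+beta)
= 23/45
= 0.5111

0.5111


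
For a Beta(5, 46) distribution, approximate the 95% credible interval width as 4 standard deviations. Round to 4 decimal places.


Variance of Beta(a,b) = ab / ((a+b)^2 * (a+b+1))
= 5*46 / ((51)^2 * 52)
= 0.0017
SD = sqrt(0.0017) = 0.0412
Width = 4 * SD = 0.1649

0.1649


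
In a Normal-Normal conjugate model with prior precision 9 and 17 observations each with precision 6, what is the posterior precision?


Posterior precision = prior precision + n * observation precision
= 9 + 17 * 6
= 9 + 102 = 111

111


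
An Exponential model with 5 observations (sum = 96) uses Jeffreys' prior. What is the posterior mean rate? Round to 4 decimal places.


Posterior Gamma(5, 96)
E[lambda] = 5/96 = 0.0521

0.0521


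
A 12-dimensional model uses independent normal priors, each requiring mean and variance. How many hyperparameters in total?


Per parameter: 2 (mean and variance).
Total = 12 * 2 = 24

24


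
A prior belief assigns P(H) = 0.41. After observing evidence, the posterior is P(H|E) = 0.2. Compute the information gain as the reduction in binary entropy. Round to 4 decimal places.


H(prior) = -0.41*log2(0.41) - 0.59*log2(0.59)
= 0.9765
H(post) = -0.2*log2(0.2) - 0.8*log2(0.8)
= 0.7219
IG = 0.9765 - 0.7219 = 0.2546

0.2546


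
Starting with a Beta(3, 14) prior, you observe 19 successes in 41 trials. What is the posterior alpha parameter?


For a Beta-Binomial conjugate model:
Posterior alpha = prior alpha + number of successes
= 3 + 19 = 22

22


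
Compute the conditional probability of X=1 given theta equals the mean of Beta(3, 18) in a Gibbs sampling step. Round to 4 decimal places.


Mean of Beta(3, 18) = 0.1429
P(X=1 | theta=0.1429) = 0.1429

0.1429


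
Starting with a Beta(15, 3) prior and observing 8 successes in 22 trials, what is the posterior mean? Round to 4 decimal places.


Posterior parameters: alpha = 15 + 8 = 23
beta = 3 + 14 = 17
Posterior mean = alpha / (alpha + beta) = 23 / 40
= 0.575

0.575


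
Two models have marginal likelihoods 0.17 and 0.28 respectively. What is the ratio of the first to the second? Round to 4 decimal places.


Evidence ratio = 0.17 / 0.28
= 0.6071

0.6071


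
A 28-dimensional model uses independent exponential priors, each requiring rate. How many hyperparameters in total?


Per parameter: 1 (rate).
Total = 28 * 1 = 28

28


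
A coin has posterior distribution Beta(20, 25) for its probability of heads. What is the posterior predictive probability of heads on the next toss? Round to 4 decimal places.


Posterior predictive = E[theta] = alpha/(alpha+beta)
= 20/45
= 0.4444

0.4444


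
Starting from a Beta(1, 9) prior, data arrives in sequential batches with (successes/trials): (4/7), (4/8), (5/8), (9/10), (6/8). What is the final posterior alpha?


In sequential Bayesian updating, we sum all successes.
Total successes = 28
Final alpha = 1 + 28 = 29

29


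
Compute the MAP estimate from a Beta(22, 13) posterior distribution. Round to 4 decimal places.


MAP = mode of Beta distribution
= (alpha - 1)/(alpha + beta - 2)
= (22-1)/(22+13-2)
= 21/33 = 0.6364

0.6364


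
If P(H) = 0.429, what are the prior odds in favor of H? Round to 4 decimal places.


Prior odds = P(H) / (1 - P(H))
= 0.429 / 0.571
= 0.7513

0.7513


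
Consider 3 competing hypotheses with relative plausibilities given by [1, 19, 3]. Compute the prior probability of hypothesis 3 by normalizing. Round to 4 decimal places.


Sum of weights = 1 + 19 + 3 = 23
Normalized prior for H3 = 3 / 23
= 0.1304

0.1304


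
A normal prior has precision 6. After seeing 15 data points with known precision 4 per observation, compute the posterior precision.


In the conjugate normal model, precisions add:
tau_posterior = tau_prior + n * tau_data
= 6 + 15*4 = 66

66


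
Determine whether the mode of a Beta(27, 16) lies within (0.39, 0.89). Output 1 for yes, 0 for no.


First find the mode: (a-1)/(a+b-2) = 0.6341
Is 0.6341 in (0.39, 0.89)? 1

1


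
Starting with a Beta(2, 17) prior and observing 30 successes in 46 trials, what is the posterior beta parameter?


Posterior beta = prior beta + failures
Failures = 46 - 30 = 16
beta_post = 17 + 16 = 33

33


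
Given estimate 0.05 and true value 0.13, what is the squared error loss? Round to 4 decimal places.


Squared error = (estimate - true)^2
Difference = -0.08
Loss = -0.08^2 = 0.0064

0.0064


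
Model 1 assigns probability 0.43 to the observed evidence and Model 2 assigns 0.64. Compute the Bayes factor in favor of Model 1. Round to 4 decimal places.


BF = P(data|M1) / P(data|M2)
= 0.43 / 0.64 = 0.6719

0.6719


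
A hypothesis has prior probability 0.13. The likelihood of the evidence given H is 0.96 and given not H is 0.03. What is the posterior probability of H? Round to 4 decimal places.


Using Bayes' theorem:
P(E) = 0.13 * 0.96 + 0.87 * 0.03
P(E) = 0.1509
P(H|E) = (0.13 * 0.96) / 0.1509 = 0.827

0.827


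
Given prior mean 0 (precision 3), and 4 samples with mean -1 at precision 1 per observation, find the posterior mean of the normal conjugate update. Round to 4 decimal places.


The posterior mean is a precision-weighted average of prior and data.
Post. prec. = 3 + 4 = 7
Post. mean = (0 + -4)/7 = -4/7 = -0.5714

-0.5714


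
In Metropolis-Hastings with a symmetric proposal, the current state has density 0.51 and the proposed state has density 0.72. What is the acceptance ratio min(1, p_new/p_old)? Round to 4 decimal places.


Ratio = p_new / p_old = 0.72 / 0.51 = 1.4118
Acceptance = min(1, 1.4118) = 1.0

1.0


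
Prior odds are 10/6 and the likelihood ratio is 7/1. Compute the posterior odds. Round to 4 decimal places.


Posterior odds = prior odds * likelihood ratio
= (10/6) * (7/1)
= 70 / 6
= 11.6667

11.6667


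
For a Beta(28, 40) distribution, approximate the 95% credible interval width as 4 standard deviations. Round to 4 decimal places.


Variance of Beta(a,b) = ab / ((a+b)^2 * (a+b+1))
= 28*40 / ((68)^2 * 69)
= 0.0035
SD = sqrt(0.0035) = 0.0592
Width = 4 * SD = 0.237

0.237


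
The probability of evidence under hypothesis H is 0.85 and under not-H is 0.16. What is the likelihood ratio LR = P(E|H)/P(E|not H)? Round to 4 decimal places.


LR = 0.85 / 0.16
= 5.3125

5.3125


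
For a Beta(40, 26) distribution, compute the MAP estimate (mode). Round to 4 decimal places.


MAP = mode = (a-1)/(a+b-2)
= (40-1)/(40+26-2)
= 39/64 = 0.6094

0.6094


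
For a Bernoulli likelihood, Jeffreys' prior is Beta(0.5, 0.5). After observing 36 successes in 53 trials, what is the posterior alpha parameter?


Jeffreys' prior for Bernoulli is Beta(0.5, 0.5).
Posterior is Beta(0.5 + k, 0.5 + n - k).
Posterior alpha = 0.5 + k = 0.5 + 36 = 36.5

36.5


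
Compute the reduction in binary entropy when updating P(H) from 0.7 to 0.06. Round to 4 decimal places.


H_before = -p*log2(p) - (1-p)*log2(1-p) for p=0.7: 0.8813
H_after for p=0.06: 0.3274
Reduction = 0.8813 - 0.3274 = 0.5538

0.5538


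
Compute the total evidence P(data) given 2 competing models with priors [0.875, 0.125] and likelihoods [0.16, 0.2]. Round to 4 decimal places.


Marginal likelihood = sum P(model_i) * P(data|model_i)
Model 1: 0.875 * 0.16 = 0.14
Model 2: 0.125 * 0.2 = 0.025
Total = 0.165

0.165


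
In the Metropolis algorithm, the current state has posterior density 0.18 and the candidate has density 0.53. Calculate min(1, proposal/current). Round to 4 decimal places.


Ratio = 0.53/0.18 = 2.9444
Acceptance probability = min(1, 2.9444)
= 1.0

1.0


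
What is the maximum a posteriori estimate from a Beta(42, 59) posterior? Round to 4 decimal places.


The MAP estimate equals the mode of the distribution.
Mode of Beta(a,b) = (a-1)/(a+b-2)
= 41/99
= 0.4141

0.4141


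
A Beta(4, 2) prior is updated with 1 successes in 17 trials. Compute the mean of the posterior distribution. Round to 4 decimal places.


After update: Beta(5, 18)
Mean = 5 / (5 + 18) = 5 / 23
= 0.2174

0.2174


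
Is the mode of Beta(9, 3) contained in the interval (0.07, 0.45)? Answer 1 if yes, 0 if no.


Mode = (a-1)/(a+b-2) = 8/10 = 0.8
Interval: (0.07, 0.45)
Contains mode? 0

0


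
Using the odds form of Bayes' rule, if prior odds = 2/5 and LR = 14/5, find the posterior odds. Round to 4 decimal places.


Bayes' rule in odds form: posterior odds = prior odds * LR
= (2 * 14) / (5 * 5)
= 28/25 = 1.12

1.12


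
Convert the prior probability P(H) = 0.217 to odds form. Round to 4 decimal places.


P(not H) = 1 - 0.217 = 0.783
Odds = 0.217 / 0.783 = 0.2771

0.2771


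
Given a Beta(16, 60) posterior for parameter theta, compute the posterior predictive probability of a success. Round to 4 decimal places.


For a Beta-Bernoulli model, the predictive probability is the mean:
P(success) = 16/(16+60) = 16/76 = 0.2105

0.2105


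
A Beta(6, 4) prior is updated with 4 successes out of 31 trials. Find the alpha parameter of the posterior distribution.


In the Beta-Binomial conjugate update:
alpha_post = alpha_prior + successes
= 6 + 4
= 10

10


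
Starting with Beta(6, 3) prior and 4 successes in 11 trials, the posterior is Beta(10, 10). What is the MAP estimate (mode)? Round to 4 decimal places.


The mode of Beta(a, b) when a > 1 and b > 1 is (a-1)/(a+b-2)
= (10 - 1) / (10 + 10 - 2)
= 9 / 18
= 0.5

0.5


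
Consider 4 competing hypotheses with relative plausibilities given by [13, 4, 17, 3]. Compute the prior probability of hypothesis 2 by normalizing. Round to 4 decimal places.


Sum of weights = 13 + 4 + 17 + 3 = 37
Normalized prior for H2 = 4 / 37
= 0.1081

0.1081


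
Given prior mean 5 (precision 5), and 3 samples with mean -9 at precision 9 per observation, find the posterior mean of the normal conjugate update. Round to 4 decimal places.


The posterior mean is a precision-weighted average of prior and data.
Post. prec. = 5 + 27 = 32
Post. mean = (25 + -243)/32 = -218/32 = -6.8125

-6.8125


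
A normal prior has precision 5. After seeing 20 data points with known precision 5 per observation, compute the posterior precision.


In the conjugate normal model, precisions add:
tau_posterior = tau_prior + n * tau_data
= 5 + 20*5 = 105

105


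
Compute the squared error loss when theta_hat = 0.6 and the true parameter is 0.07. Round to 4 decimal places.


L = (theta_hat - theta_true)^2
= (0.6 - 0.07)^2
= 0.53^2 = 0.2809

0.2809


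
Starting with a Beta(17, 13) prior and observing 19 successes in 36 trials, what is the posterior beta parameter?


Posterior beta = prior beta + failures
Failures = 36 - 19 = 17
beta_post = 13 + 17 = 30

30


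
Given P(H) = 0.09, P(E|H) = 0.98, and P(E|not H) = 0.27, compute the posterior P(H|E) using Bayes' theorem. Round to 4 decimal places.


By Bayes' theorem: P(H|E) = P(E|H)*P(H) / P(E)
P(E) = P(E|H)*P(H) + P(E|not H)*P(not H)
P(E) = 0.98*0.09 + 0.27*0.91 = 0.3339
P(H|E) = 0.98*0.09 / 0.3339 = 0.2642

0.2642


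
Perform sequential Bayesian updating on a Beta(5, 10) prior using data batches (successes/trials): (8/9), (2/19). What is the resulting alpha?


Accumulate successes: 10
Posterior alpha = prior alpha + sum of successes
= 5 + 10 = 15

15


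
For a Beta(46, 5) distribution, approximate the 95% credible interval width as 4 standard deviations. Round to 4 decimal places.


Variance of Beta(a,b) = ab / ((a+b)^2 * (a+b+1))
= 46*5 / ((51)^2 * 52)
= 0.0017
SD = sqrt(0.0017) = 0.0412
Width = 4 * SD = 0.1649

0.1649


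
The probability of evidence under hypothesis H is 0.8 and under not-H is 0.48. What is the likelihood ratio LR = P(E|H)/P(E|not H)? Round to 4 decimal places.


LR = 0.8 / 0.48
= 1.6667

1.6667


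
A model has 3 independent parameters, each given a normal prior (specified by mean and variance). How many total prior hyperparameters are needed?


Each normal prior needs 2 hyperparameters (mean and variance).
Total = 2 * 3 = 6

6


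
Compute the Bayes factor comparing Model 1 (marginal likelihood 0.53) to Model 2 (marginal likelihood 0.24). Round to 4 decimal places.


BF12 = marginal likelihood of M1 / marginal likelihood of M2
= 0.53/0.24
= 2.2083

2.2083


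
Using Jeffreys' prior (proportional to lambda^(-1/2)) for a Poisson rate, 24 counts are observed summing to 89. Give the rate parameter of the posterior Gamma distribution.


Conjugate update: Gamma(prior_shape + S, prior_rate + n).
Prior shape = 0.5, prior rate = 0.
Posterior rate = 0 + n = 24

24.0


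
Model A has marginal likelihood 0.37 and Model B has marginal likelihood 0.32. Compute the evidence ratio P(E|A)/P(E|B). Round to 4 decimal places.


Evidence ratio = P(E|A) / P(E|B)
= 0.37 / 0.32
= 1.1562

1.1562


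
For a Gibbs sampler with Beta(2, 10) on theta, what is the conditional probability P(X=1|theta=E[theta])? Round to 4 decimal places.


E[theta] = 2/(2+10) = 0.1667
P(X=1|theta) = theta = 0.1667

0.1667


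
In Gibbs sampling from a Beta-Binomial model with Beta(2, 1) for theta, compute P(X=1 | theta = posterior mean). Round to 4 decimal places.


Posterior mean = alpha/(alpha+beta) = 2/3 = 0.6667
P(X=1|theta=mean) = theta = 0.6667

0.6667


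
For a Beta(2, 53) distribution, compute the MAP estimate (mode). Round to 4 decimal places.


MAP = mode = (a-1)/(a+b-2)
= (2-1)/(2+53-2)
= 1/53 = 0.0189

0.0189


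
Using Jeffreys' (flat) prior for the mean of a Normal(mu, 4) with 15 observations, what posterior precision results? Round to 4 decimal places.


Flat prior means prior precision is 0.
Posterior precision = n / sigma^2 = 15/4 = 3.75

3.75
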